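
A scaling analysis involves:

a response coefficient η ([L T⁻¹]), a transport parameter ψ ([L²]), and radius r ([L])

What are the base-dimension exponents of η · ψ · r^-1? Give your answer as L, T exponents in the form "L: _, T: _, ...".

Collect each base-dimension exponent across the product:
  L: (1) + (2) − (1) = 2
  T: (-1) + (0) − (0) = -1
So the dimensions are [L² T⁻¹].

L: 2, T: -1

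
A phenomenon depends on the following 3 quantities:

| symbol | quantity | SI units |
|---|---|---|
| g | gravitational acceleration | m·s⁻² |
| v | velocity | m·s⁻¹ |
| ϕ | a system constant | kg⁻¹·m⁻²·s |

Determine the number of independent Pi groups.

0

There are 3 variables and 3 base dimensions (M, L, T).
The dimension matrix has rank 3.
Independent dimensionless groups: 3 − 3 = 0.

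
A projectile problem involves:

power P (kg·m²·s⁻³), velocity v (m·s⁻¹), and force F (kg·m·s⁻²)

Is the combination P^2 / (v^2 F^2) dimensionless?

yes

Sum the exponent of each base dimension across the product:
  M: 2·[P]_M − 2·[v]_M − 2·[F]_M = 2·(1) − 2·(0) − 2·(1) = 0
  L: 2·[P]_L − 2·[v]_L − 2·[F]_L = 2·(2) − 2·(1) − 2·(1) = 0
  T: 2·[P]_T − 2·[v]_T − 2·[F]_T = 2·(-3) − 2·(-1) − 2·(-2) = 0
All base exponents vanish — dimensionless.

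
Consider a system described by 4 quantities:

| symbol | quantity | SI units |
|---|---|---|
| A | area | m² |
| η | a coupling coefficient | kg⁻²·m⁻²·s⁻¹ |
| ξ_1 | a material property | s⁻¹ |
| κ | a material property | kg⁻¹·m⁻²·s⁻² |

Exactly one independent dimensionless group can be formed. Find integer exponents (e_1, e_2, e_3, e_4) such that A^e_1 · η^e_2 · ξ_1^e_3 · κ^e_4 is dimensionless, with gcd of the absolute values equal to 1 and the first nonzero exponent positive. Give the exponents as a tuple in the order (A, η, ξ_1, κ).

(1, -1, -3, 2)

M: e_1·(0) + e_2·(-2) + e_3·(0) + e_4·(-1) = 0
L: e_1·(2) + e_2·(-2) + e_3·(0) + e_4·(-2) = 0
T: e_1·(0) + e_2·(-1) + e_3·(-1) + e_4·(-2) = 0
Solving this homogeneous linear system for the smallest-integer solution (first nonzero entry positive) gives (1, -1, -3, 2).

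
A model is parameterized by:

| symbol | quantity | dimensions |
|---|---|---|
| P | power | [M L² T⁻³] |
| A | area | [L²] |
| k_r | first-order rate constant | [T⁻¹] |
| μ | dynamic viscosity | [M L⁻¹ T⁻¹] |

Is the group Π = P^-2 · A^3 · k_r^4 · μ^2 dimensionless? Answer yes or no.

yes

Sum the exponent of each base dimension across the product:
  M: −2·[P]_M + 3·[A]_M + 4·[k_r]_M + 2·[μ]_M = −2·(1) + 3·(0) + 4·(0) + 2·(1) = 0
  L: −2·[P]_L + 3·[A]_L + 4·[k_r]_L + 2·[μ]_L = −2·(2) + 3·(2) + 4·(0) + 2·(-1) = 0
  T: −2·[P]_T + 3·[A]_T + 4·[k_r]_T + 2·[μ]_T = −2·(-3) + 3·(0) + 4·(-1) + 2·(-1) = 0
All base exponents vanish — dimensionless.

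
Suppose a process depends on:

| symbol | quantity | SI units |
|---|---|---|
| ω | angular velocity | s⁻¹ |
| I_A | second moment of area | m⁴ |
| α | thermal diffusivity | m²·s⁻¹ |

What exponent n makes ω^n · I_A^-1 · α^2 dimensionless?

-2

Balance the T exponent: (-1)·n from ω, plus −(0) + 2·(-1) = -2 from the rest, must sum to zero.
−n − 2 = 0, so n = -2.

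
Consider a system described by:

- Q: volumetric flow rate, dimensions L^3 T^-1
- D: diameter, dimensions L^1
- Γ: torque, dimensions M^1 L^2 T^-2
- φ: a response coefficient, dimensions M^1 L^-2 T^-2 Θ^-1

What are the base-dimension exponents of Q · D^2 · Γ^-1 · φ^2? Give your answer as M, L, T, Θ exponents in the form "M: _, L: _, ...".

Collect each base-dimension exponent across the product:
  M: (0) + 2·(0) − (1) + 2·(1) = 1
  L: (3) + 2·(1) − (2) + 2·(-2) = -1
  T: (-1) + 2·(0) − (-2) + 2·(-2) = -3
  Θ: (0) + 2·(0) − (0) + 2·(-1) = -2
So the dimensions are [M L⁻¹ T⁻³ Θ⁻²].

M: 1, L: -1, T: -3, Θ: -2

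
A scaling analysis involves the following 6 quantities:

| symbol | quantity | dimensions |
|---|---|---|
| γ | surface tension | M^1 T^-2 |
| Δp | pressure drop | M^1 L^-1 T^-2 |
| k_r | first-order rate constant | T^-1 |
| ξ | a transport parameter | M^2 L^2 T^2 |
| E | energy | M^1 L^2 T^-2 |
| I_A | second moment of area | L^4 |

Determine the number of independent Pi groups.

There are 6 variables and 3 base dimensions (M, L, T).
The dimension matrix has rank 3.
Independent dimensionless groups: 6 − 3 = 3.

3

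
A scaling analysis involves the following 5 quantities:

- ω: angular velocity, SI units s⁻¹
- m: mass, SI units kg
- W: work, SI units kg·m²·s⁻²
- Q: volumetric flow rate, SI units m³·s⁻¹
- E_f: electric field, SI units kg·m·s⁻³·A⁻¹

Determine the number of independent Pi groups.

1

There are 5 variables and 4 base dimensions (M, L, T, I).
The dimension matrix has rank 4.
Independent dimensionless groups: 5 − 4 = 1.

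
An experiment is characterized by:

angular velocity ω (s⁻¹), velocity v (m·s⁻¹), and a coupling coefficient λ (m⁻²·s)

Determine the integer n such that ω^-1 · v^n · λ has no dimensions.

Balance the L exponent: (1)·n from v, plus −(0) + (-2) = -2 from the rest, must sum to zero.
n − 2 = 0, so n = 2.

2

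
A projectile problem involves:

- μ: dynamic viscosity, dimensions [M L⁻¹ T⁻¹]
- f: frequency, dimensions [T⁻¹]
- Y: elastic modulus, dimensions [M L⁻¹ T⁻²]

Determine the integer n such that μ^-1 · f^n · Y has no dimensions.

Balance the T exponent: (-1)·n from f, plus −(-1) + (-2) = -1 from the rest, must sum to zero.
−n − 1 = 0, so n = -1.

-1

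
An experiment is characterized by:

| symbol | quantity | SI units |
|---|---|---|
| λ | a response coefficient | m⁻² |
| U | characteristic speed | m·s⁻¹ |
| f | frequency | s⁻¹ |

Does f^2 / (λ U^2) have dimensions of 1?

yes

Sum the exponent of each base dimension across the product:
  L: −[λ]_L − 2·[U]_L + 2·[f]_L = −(-2) − 2·(1) + 2·(0) = 0
  T: −[λ]_T − 2·[U]_T + 2·[f]_T = −(0) − 2·(-1) + 2·(-1) = 0
All base exponents vanish — dimensionless.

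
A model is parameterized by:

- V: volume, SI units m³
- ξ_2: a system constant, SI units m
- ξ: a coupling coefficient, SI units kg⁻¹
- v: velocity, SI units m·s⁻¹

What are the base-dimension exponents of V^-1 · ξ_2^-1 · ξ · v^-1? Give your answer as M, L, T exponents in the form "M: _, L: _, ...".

Collect each base-dimension exponent across the product:
  M: −(0) − (0) + (-1) − (0) = -1
  L: −(3) − (1) + (0) − (1) = -5
  T: −(0) − (0) + (0) − (-1) = 1
So the dimensions are [M⁻¹ L⁻⁵ T].

M: -1, L: -5, T: 1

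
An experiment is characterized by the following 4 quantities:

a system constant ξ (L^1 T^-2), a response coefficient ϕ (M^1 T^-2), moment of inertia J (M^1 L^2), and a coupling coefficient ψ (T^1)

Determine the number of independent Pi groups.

There are 4 variables and 3 base dimensions (M, L, T).
The dimension matrix has rank 3.
Independent dimensionless groups: 4 − 3 = 1.

1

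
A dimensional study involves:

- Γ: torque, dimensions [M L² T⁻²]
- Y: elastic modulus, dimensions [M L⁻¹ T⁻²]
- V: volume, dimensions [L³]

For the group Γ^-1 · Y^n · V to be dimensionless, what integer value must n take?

1

Balance the M exponent: (1)·n from Y, plus −(1) + (0) = -1 from the rest, must sum to zero.
n − 1 = 0, so n = 1.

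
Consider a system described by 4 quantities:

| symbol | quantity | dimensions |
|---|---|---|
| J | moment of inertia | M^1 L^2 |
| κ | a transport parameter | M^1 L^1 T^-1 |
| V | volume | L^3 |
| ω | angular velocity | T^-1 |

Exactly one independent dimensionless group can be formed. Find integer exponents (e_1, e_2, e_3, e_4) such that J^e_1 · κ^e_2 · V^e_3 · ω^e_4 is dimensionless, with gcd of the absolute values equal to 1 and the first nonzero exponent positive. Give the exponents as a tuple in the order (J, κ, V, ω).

M: e_1·(1) + e_2·(1) + e_3·(0) + e_4·(0) = 0
L: e_1·(2) + e_2·(1) + e_3·(3) + e_4·(0) = 0
T: e_1·(0) + e_2·(-1) + e_3·(0) + e_4·(-1) = 0
Solving this homogeneous linear system for the smallest-integer solution (first nonzero entry positive) gives (3, -3, -1, 3).

(3, -3, -1, 3)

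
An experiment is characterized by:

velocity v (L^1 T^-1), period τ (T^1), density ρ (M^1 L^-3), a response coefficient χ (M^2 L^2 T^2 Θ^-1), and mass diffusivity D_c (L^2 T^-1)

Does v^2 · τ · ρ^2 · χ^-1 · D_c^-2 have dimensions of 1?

Sum the exponent of each base dimension across the product:
  M: 2·[v]_M + [τ]_M + 2·[ρ]_M − [χ]_M − 2·[D_c]_M = 2·(0) + (0) + 2·(1) − (2) − 2·(0) = 0
  L: 2·[v]_L + [τ]_L + 2·[ρ]_L − [χ]_L − 2·[D_c]_L = 2·(1) + (0) + 2·(-3) − (2) − 2·(2) = -10
  T: 2·[v]_T + [τ]_T + 2·[ρ]_T − [χ]_T − 2·[D_c]_T = 2·(-1) + (1) + 2·(0) − (2) − 2·(-1) = -1
  Θ: 2·[v]_Θ + [τ]_Θ + 2·[ρ]_Θ − [χ]_Θ − 2·[D_c]_Θ = 2·(0) + (0) + 2·(0) − (-1) − 2·(0) = 1
Net dimensions [L⁻¹⁰ T⁻¹ Θ] ≠ [1] — not dimensionless.

no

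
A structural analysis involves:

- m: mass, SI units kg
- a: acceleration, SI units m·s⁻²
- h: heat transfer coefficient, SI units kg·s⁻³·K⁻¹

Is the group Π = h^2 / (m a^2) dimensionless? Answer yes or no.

no

Sum the exponent of each base dimension across the product:
  M: −[m]_M − 2·[a]_M + 2·[h]_M = −(1) − 2·(0) + 2·(1) = 1
  L: −[m]_L − 2·[a]_L + 2·[h]_L = −(0) − 2·(1) + 2·(0) = -2
  T: −[m]_T − 2·[a]_T + 2·[h]_T = −(0) − 2·(-2) + 2·(-3) = -2
  Θ: −[m]_Θ − 2·[a]_Θ + 2·[h]_Θ = −(0) − 2·(0) + 2·(-1) = -2
Net dimensions [M L⁻² T⁻² Θ⁻²] ≠ [1] — not dimensionless.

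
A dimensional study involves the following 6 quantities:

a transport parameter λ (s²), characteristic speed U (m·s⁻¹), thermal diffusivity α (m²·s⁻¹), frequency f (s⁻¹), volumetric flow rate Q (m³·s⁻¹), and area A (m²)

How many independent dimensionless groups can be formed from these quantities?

There are 6 variables and 2 base dimensions (L, T).
The dimension matrix has rank 2.
Independent dimensionless groups: 6 − 2 = 4.

4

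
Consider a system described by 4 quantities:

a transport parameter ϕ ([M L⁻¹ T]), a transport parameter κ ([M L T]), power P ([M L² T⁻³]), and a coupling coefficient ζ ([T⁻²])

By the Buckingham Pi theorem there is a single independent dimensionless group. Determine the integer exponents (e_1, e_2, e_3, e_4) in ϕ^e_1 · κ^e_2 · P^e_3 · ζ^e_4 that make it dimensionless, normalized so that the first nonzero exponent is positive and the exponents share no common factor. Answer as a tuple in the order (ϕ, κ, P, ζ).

M: e_1·(1) + e_2·(1) + e_3·(1) + e_4·(0) = 0
L: e_1·(-1) + e_2·(1) + e_3·(2) + e_4·(0) = 0
T: e_1·(1) + e_2·(1) + e_3·(-3) + e_4·(-2) = 0
Solving this homogeneous linear system for the smallest-integer solution (first nonzero entry positive) gives (1, -3, 2, -4).

(1, -3, 2, -4)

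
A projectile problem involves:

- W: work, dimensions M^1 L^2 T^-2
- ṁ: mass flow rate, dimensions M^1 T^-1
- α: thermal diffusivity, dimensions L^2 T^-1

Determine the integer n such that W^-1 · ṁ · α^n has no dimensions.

1

Balance the L exponent: (2)·n from α, plus −(2) + (0) = -2 from the rest, must sum to zero.
2n − 2 = 0, so n = 1.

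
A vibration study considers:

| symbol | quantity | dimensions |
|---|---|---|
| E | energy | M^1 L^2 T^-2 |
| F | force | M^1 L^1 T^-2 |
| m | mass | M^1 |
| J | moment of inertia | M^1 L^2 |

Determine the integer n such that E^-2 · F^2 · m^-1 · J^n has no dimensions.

Balance the M exponent: (1)·n from J, plus −2·(1) + 2·(1) − (1) = -1 from the rest, must sum to zero.
n − 1 = 0, so n = 1.

1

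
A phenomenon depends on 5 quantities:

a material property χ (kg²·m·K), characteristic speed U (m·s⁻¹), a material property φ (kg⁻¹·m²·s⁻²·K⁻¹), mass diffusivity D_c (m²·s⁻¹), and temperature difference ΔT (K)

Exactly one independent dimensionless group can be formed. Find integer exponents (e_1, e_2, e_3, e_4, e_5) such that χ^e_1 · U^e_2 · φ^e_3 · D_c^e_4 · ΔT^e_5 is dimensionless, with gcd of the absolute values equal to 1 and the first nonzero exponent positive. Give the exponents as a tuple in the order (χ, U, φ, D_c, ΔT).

(1, -3, 2, -1, 1)

M: e_1·(2) + e_2·(0) + e_3·(-1) + e_4·(0) + e_5·(0) = 0
L: e_1·(1) + e_2·(1) + e_3·(2) + e_4·(2) + e_5·(0) = 0
T: e_1·(0) + e_2·(-1) + e_3·(-2) + e_4·(-1) + e_5·(0) = 0
Θ: e_1·(1) + e_2·(0) + e_3·(-1) + e_4·(0) + e_5·(1) = 0
Solving this homogeneous linear system for the smallest-integer solution (first nonzero entry positive) gives (1, -3, 2, -1, 1).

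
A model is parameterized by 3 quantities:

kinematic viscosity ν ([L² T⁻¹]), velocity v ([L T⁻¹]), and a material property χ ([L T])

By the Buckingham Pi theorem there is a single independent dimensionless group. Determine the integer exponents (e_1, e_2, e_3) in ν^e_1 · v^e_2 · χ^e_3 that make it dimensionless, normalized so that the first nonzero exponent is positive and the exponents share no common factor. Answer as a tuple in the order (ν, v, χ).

(2, -3, -1)

L: e_1·(2) + e_2·(1) + e_3·(1) = 0
T: e_1·(-1) + e_2·(-1) + e_3·(1) = 0
Solving this homogeneous linear system for the smallest-integer solution (first nonzero entry positive) gives (2, -3, -1).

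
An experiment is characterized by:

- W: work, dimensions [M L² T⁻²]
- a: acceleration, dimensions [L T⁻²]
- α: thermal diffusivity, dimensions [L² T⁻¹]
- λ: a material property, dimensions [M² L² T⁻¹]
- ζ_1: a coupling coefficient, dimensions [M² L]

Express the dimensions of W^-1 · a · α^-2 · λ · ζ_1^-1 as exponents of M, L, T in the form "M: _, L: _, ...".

Collect each base-dimension exponent across the product:
  M: −(1) + (0) − 2·(0) + (2) − (2) = -1
  L: −(2) + (1) − 2·(2) + (2) − (1) = -4
  T: −(-2) + (-2) − 2·(-1) + (-1) − (0) = 1
So the dimensions are [M⁻¹ L⁻⁴ T].

M: -1, L: -4, T: 1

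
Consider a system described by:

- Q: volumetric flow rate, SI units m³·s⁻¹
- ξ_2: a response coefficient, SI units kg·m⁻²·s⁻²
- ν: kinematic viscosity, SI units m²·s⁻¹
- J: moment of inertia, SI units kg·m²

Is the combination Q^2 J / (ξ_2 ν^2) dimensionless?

no

Sum the exponent of each base dimension across the product:
  M: 2·[Q]_M − [ξ_2]_M − 2·[ν]_M + [J]_M = 2·(0) − (1) − 2·(0) + (1) = 0
  L: 2·[Q]_L − [ξ_2]_L − 2·[ν]_L + [J]_L = 2·(3) − (-2) − 2·(2) + (2) = 6
  T: 2·[Q]_T − [ξ_2]_T − 2·[ν]_T + [J]_T = 2·(-1) − (-2) − 2·(-1) + (0) = 2
Net dimensions [L⁶ T²] ≠ [1] — not dimensionless.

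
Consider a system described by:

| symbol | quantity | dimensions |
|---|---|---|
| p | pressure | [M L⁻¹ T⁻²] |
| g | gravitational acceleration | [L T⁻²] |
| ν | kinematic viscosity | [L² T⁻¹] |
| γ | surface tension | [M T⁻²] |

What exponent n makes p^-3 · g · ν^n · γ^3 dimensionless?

Balance the L exponent: (2)·n from ν, plus −3·(-1) + (1) + 3·(0) = 4 from the rest, must sum to zero.
2n + 4 = 0, so n = -2.

-2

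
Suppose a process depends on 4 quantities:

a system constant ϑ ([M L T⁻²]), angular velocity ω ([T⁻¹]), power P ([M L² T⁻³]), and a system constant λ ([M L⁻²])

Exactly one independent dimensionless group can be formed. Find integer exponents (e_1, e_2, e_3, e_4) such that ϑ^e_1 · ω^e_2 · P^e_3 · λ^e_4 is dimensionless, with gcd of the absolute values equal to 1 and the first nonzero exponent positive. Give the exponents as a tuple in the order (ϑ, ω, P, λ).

(4, 1, -3, -1)

M: e_1·(1) + e_2·(0) + e_3·(1) + e_4·(1) = 0
L: e_1·(1) + e_2·(0) + e_3·(2) + e_4·(-2) = 0
T: e_1·(-2) + e_2·(-1) + e_3·(-3) + e_4·(0) = 0
Solving this homogeneous linear system for the smallest-integer solution (first nonzero entry positive) gives (4, 1, -3, -1).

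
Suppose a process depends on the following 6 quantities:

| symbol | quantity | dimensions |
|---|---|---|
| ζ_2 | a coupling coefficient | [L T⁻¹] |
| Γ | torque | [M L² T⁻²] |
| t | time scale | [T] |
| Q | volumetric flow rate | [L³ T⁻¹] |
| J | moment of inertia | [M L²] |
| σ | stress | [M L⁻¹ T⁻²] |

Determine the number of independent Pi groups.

There are 6 variables and 3 base dimensions (M, L, T).
The dimension matrix has rank 3.
Independent dimensionless groups: 6 − 3 = 3.

3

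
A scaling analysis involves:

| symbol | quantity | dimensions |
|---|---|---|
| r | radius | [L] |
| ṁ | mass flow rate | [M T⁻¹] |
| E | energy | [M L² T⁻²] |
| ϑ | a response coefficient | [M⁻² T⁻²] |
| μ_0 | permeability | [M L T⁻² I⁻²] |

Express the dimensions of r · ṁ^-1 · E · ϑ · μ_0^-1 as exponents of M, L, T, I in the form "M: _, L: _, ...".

M: -3, L: 2, T: -1, I: 2

Collect each base-dimension exponent across the product:
  M: (0) − (1) + (1) + (-2) − (1) = -3
  L: (1) − (0) + (2) + (0) − (1) = 2
  T: (0) − (-1) + (-2) + (-2) − (-2) = -1
  I: (0) − (0) + (0) + (0) − (-2) = 2
So the dimensions are [M⁻³ L² T⁻¹ I²].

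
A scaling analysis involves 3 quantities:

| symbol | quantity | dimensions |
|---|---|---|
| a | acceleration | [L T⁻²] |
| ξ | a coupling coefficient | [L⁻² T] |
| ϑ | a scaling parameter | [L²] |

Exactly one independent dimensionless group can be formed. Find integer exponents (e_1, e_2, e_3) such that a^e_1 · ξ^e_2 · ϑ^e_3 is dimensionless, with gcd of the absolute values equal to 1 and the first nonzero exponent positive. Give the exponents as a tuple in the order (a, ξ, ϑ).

(2, 4, 3)

L: e_1·(1) + e_2·(-2) + e_3·(2) = 0
T: e_1·(-2) + e_2·(1) + e_3·(0) = 0
Solving this homogeneous linear system for the smallest-integer solution (first nonzero entry positive) gives (2, 4, 3).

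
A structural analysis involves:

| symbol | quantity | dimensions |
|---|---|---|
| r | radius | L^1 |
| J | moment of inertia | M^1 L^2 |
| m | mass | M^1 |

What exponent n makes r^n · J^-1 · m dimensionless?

2

Balance the L exponent: (1)·n from r, plus −(2) + (0) = -2 from the rest, must sum to zero.
n − 2 = 0, so n = 2.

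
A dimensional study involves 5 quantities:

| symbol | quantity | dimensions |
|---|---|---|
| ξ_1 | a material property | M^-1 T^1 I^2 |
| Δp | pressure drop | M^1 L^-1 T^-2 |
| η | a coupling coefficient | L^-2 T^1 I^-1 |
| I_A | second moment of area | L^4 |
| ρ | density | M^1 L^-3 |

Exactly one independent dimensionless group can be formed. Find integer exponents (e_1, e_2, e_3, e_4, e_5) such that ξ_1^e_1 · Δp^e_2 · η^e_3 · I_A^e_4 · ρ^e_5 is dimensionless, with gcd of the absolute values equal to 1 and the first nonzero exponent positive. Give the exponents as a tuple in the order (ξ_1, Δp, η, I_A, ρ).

(2, 3, 4, 2, -1)

M: e_1·(-1) + e_2·(1) + e_3·(0) + e_4·(0) + e_5·(1) = 0
L: e_1·(0) + e_2·(-1) + e_3·(-2) + e_4·(4) + e_5·(-3) = 0
T: e_1·(1) + e_2·(-2) + e_3·(1) + e_4·(0) + e_5·(0) = 0
I: e_1·(2) + e_2·(0) + e_3·(-1) + e_4·(0) + e_5·(0) = 0
Solving this homogeneous linear system for the smallest-integer solution (first nonzero entry positive) gives (2, 3, 4, 2, -1).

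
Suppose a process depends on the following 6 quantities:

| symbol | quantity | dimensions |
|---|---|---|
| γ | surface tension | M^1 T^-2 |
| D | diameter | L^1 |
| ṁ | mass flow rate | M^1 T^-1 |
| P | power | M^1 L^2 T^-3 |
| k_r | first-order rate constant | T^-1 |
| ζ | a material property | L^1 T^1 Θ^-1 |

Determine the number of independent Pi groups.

2

There are 6 variables and 4 base dimensions (M, L, T, Θ).
The dimension matrix has rank 4.
Independent dimensionless groups: 6 − 4 = 2.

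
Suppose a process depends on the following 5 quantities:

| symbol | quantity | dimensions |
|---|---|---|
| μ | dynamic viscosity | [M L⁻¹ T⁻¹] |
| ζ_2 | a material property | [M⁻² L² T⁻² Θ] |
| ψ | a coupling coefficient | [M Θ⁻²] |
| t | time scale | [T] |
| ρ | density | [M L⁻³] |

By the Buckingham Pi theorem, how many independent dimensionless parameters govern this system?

There are 5 variables and 4 base dimensions (M, L, T, Θ).
The dimension matrix has rank 4.
Independent dimensionless groups: 5 − 4 = 1.

1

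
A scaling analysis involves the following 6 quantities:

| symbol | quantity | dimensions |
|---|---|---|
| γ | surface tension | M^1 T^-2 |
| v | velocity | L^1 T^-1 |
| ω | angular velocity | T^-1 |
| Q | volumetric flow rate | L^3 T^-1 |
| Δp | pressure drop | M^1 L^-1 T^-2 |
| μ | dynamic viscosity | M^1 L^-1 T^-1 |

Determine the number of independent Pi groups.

3

There are 6 variables and 3 base dimensions (M, L, T).
The dimension matrix has rank 3.
Independent dimensionless groups: 6 − 3 = 3.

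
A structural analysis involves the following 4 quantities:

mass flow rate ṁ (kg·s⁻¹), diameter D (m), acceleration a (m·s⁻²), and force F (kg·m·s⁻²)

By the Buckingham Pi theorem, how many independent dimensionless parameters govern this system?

1

There are 4 variables and 3 base dimensions (M, L, T).
The dimension matrix has rank 3.
Independent dimensionless groups: 4 − 3 = 1.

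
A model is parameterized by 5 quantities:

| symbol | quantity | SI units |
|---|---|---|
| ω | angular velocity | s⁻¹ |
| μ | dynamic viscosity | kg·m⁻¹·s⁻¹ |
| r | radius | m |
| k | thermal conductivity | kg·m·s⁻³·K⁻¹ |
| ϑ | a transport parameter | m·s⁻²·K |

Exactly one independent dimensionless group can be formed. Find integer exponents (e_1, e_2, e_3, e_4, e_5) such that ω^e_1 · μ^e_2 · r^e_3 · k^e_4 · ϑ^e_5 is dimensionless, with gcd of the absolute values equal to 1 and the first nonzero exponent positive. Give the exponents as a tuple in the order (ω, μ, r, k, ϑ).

M: e_1·(0) + e_2·(1) + e_3·(0) + e_4·(1) + e_5·(0) = 0
L: e_1·(0) + e_2·(-1) + e_3·(1) + e_4·(1) + e_5·(1) = 0
T: e_1·(-1) + e_2·(-1) + e_3·(0) + e_4·(-3) + e_5·(-2) = 0
Θ: e_1·(0) + e_2·(0) + e_3·(0) + e_4·(-1) + e_5·(1) = 0
Solving this homogeneous linear system for the smallest-integer solution (first nonzero entry positive) gives (4, 1, 3, -1, -1).

(4, 1, 3, -1, -1)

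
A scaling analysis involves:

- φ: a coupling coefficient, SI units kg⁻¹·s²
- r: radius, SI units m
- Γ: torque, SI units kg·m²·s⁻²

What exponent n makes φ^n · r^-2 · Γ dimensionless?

Balance the M exponent: (-1)·n from φ, plus −2·(0) + (1) = 1 from the rest, must sum to zero.
−n + 1 = 0, so n = 1.

1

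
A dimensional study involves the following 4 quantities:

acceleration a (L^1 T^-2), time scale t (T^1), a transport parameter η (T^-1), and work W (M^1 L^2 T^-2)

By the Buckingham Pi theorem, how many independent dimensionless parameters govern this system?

1

There are 4 variables and 3 base dimensions (M, L, T).
The dimension matrix has rank 3.
Independent dimensionless groups: 4 − 3 = 1.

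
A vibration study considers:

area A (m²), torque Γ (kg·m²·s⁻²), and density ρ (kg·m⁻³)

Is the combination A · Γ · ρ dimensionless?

Sum the exponent of each base dimension across the product:
  M: [A]_M + [Γ]_M + [ρ]_M = (0) + (1) + (1) = 2
  L: [A]_L + [Γ]_L + [ρ]_L = (2) + (2) + (-3) = 1
  T: [A]_T + [Γ]_T + [ρ]_T = (0) + (-2) + (0) = -2
Net dimensions [M² L T⁻²] ≠ [1] — not dimensionless.

no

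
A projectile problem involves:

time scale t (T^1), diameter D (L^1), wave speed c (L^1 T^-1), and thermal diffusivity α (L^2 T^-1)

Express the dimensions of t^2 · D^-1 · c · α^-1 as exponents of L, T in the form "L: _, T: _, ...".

Collect each base-dimension exponent across the product:
  L: 2·(0) − (1) + (1) − (2) = -2
  T: 2·(1) − (0) + (-1) − (-1) = 2
So the dimensions are [L⁻² T²].

L: -2, T: 2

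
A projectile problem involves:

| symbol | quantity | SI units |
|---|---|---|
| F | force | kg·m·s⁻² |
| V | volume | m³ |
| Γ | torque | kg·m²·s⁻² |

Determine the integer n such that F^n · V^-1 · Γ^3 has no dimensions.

Balance the M exponent: (1)·n from F, plus −(0) + 3·(1) = 3 from the rest, must sum to zero.
n + 3 = 0, so n = -3.

-3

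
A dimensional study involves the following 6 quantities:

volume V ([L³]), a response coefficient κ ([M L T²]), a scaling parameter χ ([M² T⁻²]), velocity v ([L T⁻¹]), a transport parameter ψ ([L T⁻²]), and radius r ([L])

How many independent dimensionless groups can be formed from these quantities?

3

There are 6 variables and 3 base dimensions (M, L, T).
The dimension matrix has rank 3.
Independent dimensionless groups: 6 − 3 = 3.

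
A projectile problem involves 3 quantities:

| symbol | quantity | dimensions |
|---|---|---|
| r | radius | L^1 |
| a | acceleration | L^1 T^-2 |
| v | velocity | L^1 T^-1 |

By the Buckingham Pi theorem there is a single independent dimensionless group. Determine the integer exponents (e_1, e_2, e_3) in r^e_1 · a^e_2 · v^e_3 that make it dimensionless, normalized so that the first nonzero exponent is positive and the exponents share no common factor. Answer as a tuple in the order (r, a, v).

L: e_1·(1) + e_2·(1) + e_3·(1) = 0
T: e_1·(0) + e_2·(-2) + e_3·(-1) = 0
Solving this homogeneous linear system for the smallest-integer solution (first nonzero entry positive) gives (1, 1, -2).

(1, 1, -2)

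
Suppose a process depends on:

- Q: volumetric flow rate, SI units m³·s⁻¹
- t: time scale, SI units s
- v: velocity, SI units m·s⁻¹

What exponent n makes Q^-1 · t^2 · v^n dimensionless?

Balance the L exponent: (1)·n from v, plus −(3) + 2·(0) = -3 from the rest, must sum to zero.
n − 3 = 0, so n = 3.

3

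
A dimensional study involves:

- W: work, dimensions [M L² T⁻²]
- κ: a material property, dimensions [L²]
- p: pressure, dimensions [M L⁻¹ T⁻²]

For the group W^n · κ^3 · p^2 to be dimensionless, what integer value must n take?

Balance the M exponent: (1)·n from W, plus 3·(0) + 2·(1) = 2 from the rest, must sum to zero.
n + 2 = 0, so n = -2.

-2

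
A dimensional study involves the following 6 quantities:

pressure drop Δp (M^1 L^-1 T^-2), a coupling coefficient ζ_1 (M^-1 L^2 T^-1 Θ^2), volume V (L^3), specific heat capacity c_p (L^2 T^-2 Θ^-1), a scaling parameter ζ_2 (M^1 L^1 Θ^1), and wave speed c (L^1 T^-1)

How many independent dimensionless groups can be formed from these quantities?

There are 6 variables and 4 base dimensions (M, L, T, Θ).
The dimension matrix has rank 4.
Independent dimensionless groups: 6 − 4 = 2.

2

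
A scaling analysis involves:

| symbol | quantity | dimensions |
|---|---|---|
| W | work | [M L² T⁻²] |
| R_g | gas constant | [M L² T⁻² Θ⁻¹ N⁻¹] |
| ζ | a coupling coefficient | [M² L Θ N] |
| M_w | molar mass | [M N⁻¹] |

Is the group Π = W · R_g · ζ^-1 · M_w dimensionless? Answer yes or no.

Sum the exponent of each base dimension across the product:
  M: [W]_M + [R_g]_M − [ζ]_M + [M_w]_M = (1) + (1) − (2) + (1) = 1
  L: [W]_L + [R_g]_L − [ζ]_L + [M_w]_L = (2) + (2) − (1) + (0) = 3
  T: [W]_T + [R_g]_T − [ζ]_T + [M_w]_T = (-2) + (-2) − (0) + (0) = -4
  Θ: [W]_Θ + [R_g]_Θ − [ζ]_Θ + [M_w]_Θ = (0) + (-1) − (1) + (0) = -2
  N: [W]_N + [R_g]_N − [ζ]_N + [M_w]_N = (0) + (-1) − (1) + (-1) = -3
Net dimensions [M L³ T⁻⁴ Θ⁻² N⁻³] ≠ [1] — not dimensionless.

no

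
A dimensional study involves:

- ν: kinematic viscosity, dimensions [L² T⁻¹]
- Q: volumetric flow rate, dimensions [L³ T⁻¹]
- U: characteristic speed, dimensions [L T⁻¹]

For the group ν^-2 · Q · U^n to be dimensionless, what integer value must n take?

Balance the L exponent: (1)·n from U, plus −2·(2) + (3) = -1 from the rest, must sum to zero.
n − 1 = 0, so n = 1.

1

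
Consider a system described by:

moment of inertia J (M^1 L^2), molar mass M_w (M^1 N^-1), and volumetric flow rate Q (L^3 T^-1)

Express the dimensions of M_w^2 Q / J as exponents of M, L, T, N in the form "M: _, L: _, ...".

M: 1, L: 1, T: -1, N: -2

Collect each base-dimension exponent across the product:
  M: −(1) + 2·(1) + (0) = 1
  L: −(2) + 2·(0) + (3) = 1
  T: −(0) + 2·(0) + (-1) = -1
  N: −(0) + 2·(-1) + (0) = -2
So the dimensions are [M L T⁻¹ N⁻²].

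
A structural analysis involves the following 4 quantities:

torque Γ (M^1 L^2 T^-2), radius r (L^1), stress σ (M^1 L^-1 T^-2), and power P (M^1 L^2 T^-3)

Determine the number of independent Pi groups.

1

There are 4 variables and 3 base dimensions (M, L, T).
The dimension matrix has rank 3.
Independent dimensionless groups: 4 − 3 = 1.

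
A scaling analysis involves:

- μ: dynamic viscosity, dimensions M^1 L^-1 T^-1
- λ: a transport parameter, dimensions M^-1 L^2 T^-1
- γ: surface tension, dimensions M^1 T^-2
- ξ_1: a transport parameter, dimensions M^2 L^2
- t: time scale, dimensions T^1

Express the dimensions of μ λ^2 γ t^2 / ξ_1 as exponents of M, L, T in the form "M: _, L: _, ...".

Collect each base-dimension exponent across the product:
  M: (1) + 2·(-1) + (1) − (2) + 2·(0) = -2
  L: (-1) + 2·(2) + (0) − (2) + 2·(0) = 1
  T: (-1) + 2·(-1) + (-2) − (0) + 2·(1) = -3
So the dimensions are [M⁻² L T⁻³].

M: -2, L: 1, T: -3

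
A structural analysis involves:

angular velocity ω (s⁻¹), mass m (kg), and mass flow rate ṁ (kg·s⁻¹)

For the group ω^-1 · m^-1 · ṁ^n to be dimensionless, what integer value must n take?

Balance the M exponent: (1)·n from ṁ, plus −(0) − (1) = -1 from the rest, must sum to zero.
n − 1 = 0, so n = 1.

1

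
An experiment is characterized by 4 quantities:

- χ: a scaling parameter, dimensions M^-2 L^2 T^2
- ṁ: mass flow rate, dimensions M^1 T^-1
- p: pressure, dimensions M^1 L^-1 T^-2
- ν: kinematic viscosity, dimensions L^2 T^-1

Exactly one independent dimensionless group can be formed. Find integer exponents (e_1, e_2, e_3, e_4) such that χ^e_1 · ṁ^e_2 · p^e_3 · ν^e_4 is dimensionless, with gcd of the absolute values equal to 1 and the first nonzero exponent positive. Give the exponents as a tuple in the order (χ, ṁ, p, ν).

(3, 4, 2, -2)

M: e_1·(-2) + e_2·(1) + e_3·(1) + e_4·(0) = 0
L: e_1·(2) + e_2·(0) + e_3·(-1) + e_4·(2) = 0
T: e_1·(2) + e_2·(-1) + e_3·(-2) + e_4·(-1) = 0
Solving this homogeneous linear system for the smallest-integer solution (first nonzero entry positive) gives (3, 4, 2, -2).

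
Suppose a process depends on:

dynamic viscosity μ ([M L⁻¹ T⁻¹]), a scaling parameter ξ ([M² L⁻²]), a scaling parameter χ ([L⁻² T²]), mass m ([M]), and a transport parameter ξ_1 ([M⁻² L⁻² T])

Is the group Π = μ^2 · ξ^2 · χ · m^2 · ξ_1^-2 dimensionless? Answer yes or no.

Sum the exponent of each base dimension across the product:
  M: 2·[μ]_M + 2·[ξ]_M + [χ]_M + 2·[m]_M − 2·[ξ_1]_M = 2·(1) + 2·(2) + (0) + 2·(1) − 2·(-2) = 12
  L: 2·[μ]_L + 2·[ξ]_L + [χ]_L + 2·[m]_L − 2·[ξ_1]_L = 2·(-1) + 2·(-2) + (-2) + 2·(0) − 2·(-2) = -4
  T: 2·[μ]_T + 2·[ξ]_T + [χ]_T + 2·[m]_T − 2·[ξ_1]_T = 2·(-1) + 2·(0) + (2) + 2·(0) − 2·(1) = -2
Net dimensions [M¹² L⁻⁴ T⁻²] ≠ [1] — not dimensionless.

no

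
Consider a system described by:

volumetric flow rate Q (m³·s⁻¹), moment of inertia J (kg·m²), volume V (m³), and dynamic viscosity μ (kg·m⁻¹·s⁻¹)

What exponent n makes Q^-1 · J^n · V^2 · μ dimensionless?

Balance the M exponent: (1)·n from J, plus −(0) + 2·(0) + (1) = 1 from the rest, must sum to zero.
n + 1 = 0, so n = -1.

-1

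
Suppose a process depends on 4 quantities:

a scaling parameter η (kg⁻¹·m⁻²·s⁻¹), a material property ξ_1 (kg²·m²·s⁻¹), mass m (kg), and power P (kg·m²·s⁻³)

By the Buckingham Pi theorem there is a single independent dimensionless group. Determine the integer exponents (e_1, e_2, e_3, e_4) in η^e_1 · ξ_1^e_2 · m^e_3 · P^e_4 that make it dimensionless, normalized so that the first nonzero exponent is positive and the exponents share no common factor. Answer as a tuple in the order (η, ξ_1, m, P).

M: e_1·(-1) + e_2·(2) + e_3·(1) + e_4·(1) = 0
L: e_1·(-2) + e_2·(2) + e_3·(0) + e_4·(2) = 0
T: e_1·(-1) + e_2·(-1) + e_3·(0) + e_4·(-3) = 0
Solving this homogeneous linear system for the smallest-integer solution (first nonzero entry positive) gives (1, 2, -2, -1).

(1, 2, -2, -1)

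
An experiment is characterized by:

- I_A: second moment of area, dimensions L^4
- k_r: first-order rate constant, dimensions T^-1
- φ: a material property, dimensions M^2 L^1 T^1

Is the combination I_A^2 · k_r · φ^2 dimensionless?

Sum the exponent of each base dimension across the product:
  M: 2·[I_A]_M + [k_r]_M + 2·[φ]_M = 2·(0) + (0) + 2·(2) = 4
  L: 2·[I_A]_L + [k_r]_L + 2·[φ]_L = 2·(4) + (0) + 2·(1) = 10
  T: 2·[I_A]_T + [k_r]_T + 2·[φ]_T = 2·(0) + (-1) + 2·(1) = 1
Net dimensions [M⁴ L¹⁰ T] ≠ [1] — not dimensionless.

no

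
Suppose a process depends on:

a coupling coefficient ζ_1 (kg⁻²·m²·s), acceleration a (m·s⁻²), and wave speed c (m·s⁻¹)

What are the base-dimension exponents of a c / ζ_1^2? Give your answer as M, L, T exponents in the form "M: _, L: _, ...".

Collect each base-dimension exponent across the product:
  M: −2·(-2) + (0) + (0) = 4
  L: −2·(2) + (1) + (1) = -2
  T: −2·(1) + (-2) + (-1) = -5
So the dimensions are [M⁴ L⁻² T⁻⁵].

M: 4, L: -2, T: -5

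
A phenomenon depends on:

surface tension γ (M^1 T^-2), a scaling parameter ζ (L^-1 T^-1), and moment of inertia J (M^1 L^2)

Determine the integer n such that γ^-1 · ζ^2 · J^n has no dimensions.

1

Balance the M exponent: (1)·n from J, plus −(1) + 2·(0) = -1 from the rest, must sum to zero.
n − 1 = 0, so n = 1.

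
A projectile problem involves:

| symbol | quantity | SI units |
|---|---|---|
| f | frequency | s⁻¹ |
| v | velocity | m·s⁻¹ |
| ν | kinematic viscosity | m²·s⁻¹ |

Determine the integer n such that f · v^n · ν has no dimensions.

-2

Balance the L exponent: (1)·n from v, plus (0) + (2) = 2 from the rest, must sum to zero.
n + 2 = 0, so n = -2.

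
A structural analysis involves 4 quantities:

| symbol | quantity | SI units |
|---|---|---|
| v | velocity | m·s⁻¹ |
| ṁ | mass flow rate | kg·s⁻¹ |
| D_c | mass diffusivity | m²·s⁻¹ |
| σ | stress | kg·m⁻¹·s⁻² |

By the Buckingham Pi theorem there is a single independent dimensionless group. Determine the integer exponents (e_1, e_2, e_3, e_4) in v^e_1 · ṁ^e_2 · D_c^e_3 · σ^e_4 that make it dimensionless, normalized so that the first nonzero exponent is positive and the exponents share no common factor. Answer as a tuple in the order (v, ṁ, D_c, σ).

(3, 1, -2, -1)

M: e_1·(0) + e_2·(1) + e_3·(0) + e_4·(1) = 0
L: e_1·(1) + e_2·(0) + e_3·(2) + e_4·(-1) = 0
T: e_1·(-1) + e_2·(-1) + e_3·(-1) + e_4·(-2) = 0
Solving this homogeneous linear system for the smallest-integer solution (first nonzero entry positive) gives (3, 1, -2, -1).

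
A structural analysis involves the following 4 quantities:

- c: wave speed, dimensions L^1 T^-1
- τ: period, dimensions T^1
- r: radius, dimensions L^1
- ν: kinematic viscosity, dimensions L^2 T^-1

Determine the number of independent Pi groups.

2

There are 4 variables and 2 base dimensions (L, T).
The dimension matrix has rank 2.
Independent dimensionless groups: 4 − 2 = 2.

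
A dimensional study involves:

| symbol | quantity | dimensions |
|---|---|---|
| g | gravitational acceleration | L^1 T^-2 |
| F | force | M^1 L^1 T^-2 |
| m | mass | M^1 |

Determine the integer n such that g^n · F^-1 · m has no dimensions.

1

Balance the L exponent: (1)·n from g, plus −(1) + (0) = -1 from the rest, must sum to zero.
n − 1 = 0, so n = 1.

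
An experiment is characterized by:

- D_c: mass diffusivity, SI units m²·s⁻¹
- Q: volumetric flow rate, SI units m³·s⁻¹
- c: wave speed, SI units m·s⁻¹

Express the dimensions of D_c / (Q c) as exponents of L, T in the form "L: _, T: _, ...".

Collect each base-dimension exponent across the product:
  L: (2) − (3) − (1) = -2
  T: (-1) − (-1) − (-1) = 1
So the dimensions are [L⁻² T].

L: -2, T: 1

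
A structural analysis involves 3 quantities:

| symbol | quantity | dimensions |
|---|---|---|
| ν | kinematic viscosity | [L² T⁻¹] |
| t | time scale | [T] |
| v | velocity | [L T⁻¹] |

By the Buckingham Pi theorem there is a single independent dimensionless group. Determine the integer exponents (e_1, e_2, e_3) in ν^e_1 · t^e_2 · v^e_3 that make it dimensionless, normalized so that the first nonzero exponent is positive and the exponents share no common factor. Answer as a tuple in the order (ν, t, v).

L: e_1·(2) + e_2·(0) + e_3·(1) = 0
T: e_1·(-1) + e_2·(1) + e_3·(-1) = 0
Solving this homogeneous linear system for the smallest-integer solution (first nonzero entry positive) gives (1, -1, -2).

(1, -1, -2)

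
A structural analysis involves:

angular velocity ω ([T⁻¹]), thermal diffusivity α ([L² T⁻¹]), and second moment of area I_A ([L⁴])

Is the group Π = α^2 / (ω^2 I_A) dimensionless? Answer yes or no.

Sum the exponent of each base dimension across the product:
  L: −2·[ω]_L + 2·[α]_L − [I_A]_L = −2·(0) + 2·(2) − (4) = 0
  T: −2·[ω]_T + 2·[α]_T − [I_A]_T = −2·(-1) + 2·(-1) − (0) = 0
All base exponents vanish — dimensionless.

yes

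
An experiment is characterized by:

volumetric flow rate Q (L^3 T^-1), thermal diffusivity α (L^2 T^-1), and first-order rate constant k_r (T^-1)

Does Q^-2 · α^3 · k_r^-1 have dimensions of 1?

Sum the exponent of each base dimension across the product:
  M: −2·[Q]_M + 3·[α]_M − [k_r]_M = −2·(0) + 3·(0) − (0) = 0
  L: −2·[Q]_L + 3·[α]_L − [k_r]_L = −2·(3) + 3·(2) − (0) = 0
  T: −2·[Q]_T + 3·[α]_T − [k_r]_T = −2·(-1) + 3·(-1) − (-1) = 0
All base exponents vanish — dimensionless.

yes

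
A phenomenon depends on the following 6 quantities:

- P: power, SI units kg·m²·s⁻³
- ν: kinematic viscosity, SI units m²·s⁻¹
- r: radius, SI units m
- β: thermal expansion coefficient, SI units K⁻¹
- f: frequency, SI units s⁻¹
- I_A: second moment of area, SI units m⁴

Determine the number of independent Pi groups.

There are 6 variables and 4 base dimensions (M, L, T, Θ).
The dimension matrix has rank 4.
Independent dimensionless groups: 6 − 4 = 2.

2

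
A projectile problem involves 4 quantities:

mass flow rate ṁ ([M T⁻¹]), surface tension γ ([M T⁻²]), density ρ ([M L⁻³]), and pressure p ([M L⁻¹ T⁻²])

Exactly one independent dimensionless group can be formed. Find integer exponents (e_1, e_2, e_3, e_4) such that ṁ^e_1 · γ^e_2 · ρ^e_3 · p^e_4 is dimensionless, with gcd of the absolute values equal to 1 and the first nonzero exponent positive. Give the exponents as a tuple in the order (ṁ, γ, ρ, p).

M: e_1·(1) + e_2·(1) + e_3·(1) + e_4·(1) = 0
L: e_1·(0) + e_2·(0) + e_3·(-3) + e_4·(-1) = 0
T: e_1·(-1) + e_2·(-2) + e_3·(0) + e_4·(-2) = 0
Solving this homogeneous linear system for the smallest-integer solution (first nonzero entry positive) gives (2, -4, -1, 3).

(2, -4, -1, 3)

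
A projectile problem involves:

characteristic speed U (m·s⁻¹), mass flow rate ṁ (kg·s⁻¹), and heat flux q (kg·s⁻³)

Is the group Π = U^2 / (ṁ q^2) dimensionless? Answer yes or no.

no

Sum the exponent of each base dimension across the product:
  M: 2·[U]_M − [ṁ]_M − 2·[q]_M = 2·(0) − (1) − 2·(1) = -3
  L: 2·[U]_L − [ṁ]_L − 2·[q]_L = 2·(1) − (0) − 2·(0) = 2
  T: 2·[U]_T − [ṁ]_T − 2·[q]_T = 2·(-1) − (-1) − 2·(-3) = 5
Net dimensions [M⁻³ L² T⁵] ≠ [1] — not dimensionless.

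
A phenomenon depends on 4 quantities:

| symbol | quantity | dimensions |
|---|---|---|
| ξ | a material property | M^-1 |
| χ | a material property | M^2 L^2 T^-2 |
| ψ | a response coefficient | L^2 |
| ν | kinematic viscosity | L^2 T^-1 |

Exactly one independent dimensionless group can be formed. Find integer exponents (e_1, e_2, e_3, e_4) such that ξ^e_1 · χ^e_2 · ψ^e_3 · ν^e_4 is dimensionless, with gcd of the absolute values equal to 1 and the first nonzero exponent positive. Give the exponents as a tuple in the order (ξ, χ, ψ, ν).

(2, 1, 1, -2)

M: e_1·(-1) + e_2·(2) + e_3·(0) + e_4·(0) = 0
L: e_1·(0) + e_2·(2) + e_3·(2) + e_4·(2) = 0
T: e_1·(0) + e_2·(-2) + e_3·(0) + e_4·(-1) = 0
Solving this homogeneous linear system for the smallest-integer solution (first nonzero entry positive) gives (2, 1, 1, -2).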